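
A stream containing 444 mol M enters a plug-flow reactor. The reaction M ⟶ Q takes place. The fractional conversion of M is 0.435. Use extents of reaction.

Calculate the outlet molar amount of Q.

M reacted = 0.435 × 444 = 193.1 mol; ν_M = −1, so ξ = 193.1/1 = 193.1 mol.
Outlet amounts (n = n₀ + ν ξ):
  M: 444 − 1(193.1) = 250.9
  Q: 0 + 1(193.1) = 193.1

193 mol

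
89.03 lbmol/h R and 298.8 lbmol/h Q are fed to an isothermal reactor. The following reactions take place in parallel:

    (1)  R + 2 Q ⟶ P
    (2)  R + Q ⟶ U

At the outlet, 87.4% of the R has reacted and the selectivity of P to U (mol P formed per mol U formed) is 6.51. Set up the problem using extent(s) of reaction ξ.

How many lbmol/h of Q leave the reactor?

154 lbmol/h

Conversion of R: R consumed = 0.874 × 89.03 = 77.81 lbmol/h = 1ξ₁ + 1ξ₂.
Selectivity: 1ξ₁ / (1ξ₂) = 6.51 → ξ₁ = 6.51 ξ₂.
Substitute: (1·6.51 + 1) ξ₂ = 77.81 → ξ₂ = 10.36 lbmol/h, ξ₁ = 67.45 lbmol/h.
Outlet amounts (n = n₀ + Σ ν·ξ):
  R: 89.03 − 1(67.45) − 1(10.36) = 11.22
  Q: 298.8 − 2(67.45) − 1(10.36) = 153.5
  P: 0 + 1(67.45) = 67.45
  U: 0 + 1(10.36) = 10.36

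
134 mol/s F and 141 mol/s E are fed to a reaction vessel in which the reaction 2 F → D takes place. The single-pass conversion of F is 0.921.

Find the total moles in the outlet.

213 mol/s

F reacted = 0.921 × 134 = 123.4 mol/s; ν_F = −2, so ξ = 123.4/2 = 61.71 mol/s.
Outlet amounts (n = n₀ + ν ξ):
  F: 134 − 2(61.71) = 10.59
  D: 0 + 1(61.71) = 61.71
  E: 141 (inert)
Total out = 10.59 + 61.71 + 141 = 213.3 mol/s.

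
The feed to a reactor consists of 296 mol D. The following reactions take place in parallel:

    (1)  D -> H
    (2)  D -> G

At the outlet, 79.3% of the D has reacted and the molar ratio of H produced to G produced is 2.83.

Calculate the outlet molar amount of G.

61.3 mol

Conversion of D: D consumed = 0.793 × 296 = 234.7 mol = 1ξ₁ + 1ξ₂.
Selectivity: 1ξ₁ / (1ξ₂) = 2.83 → ξ₁ = 2.83 ξ₂.
Substitute: (1·2.83 + 1) ξ₂ = 234.7 → ξ₂ = 61.29 mol, ξ₁ = 173.4 mol.
Outlet amounts (n = n₀ + Σ ν·ξ):
  D: 296 − 1(173.4) − 1(61.29) = 61.27
  H: 0 + 1(173.4) = 173.4
  G: 0 + 1(61.29) = 61.29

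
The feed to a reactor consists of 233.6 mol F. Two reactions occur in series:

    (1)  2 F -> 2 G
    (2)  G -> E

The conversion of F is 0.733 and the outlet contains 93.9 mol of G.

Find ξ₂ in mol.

Conversion of F: F consumed = 2ξ₁ = 0.733 × 233.6 → ξ₁ = 85.61 mol.
G balance: n_G = 0 + 2ξ₁ − 1ξ₂ = 93.9 → ξ₂ = (2·85.61 − 93.9)/1 = 77.33 mol.
Outlet amounts (n = n₀ + Σ ν·ξ):
  F: 233.6 − 2(85.61) = 62.37
  G: 0 + 2(85.61) − 1(77.33) = 93.9
  E: 0 + 1(77.33) = 77.33

ξ₂ = 77.3 mol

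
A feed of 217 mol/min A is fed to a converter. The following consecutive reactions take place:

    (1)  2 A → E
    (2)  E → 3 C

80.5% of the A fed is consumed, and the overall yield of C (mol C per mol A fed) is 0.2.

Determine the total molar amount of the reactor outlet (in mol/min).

Conversion of A: A consumed = 2ξ₁ = 0.805 × 217 → ξ₁ = 87.34 mol/min.
Yield of C: 3ξ₂ / 217 = 0.2 → ξ₂ = 14.47 mol/min.
Outlet amounts (n = n₀ + Σ ν·ξ):
  A: 217 − 2(87.34) = 42.31
  E: 0 + 1(87.34) − 1(14.47) = 72.88
  C: 0 + 3(14.47) = 43.4
Total out = 42.31 + 72.88 + 43.4 = 158.6 mol/min.

159 mol/min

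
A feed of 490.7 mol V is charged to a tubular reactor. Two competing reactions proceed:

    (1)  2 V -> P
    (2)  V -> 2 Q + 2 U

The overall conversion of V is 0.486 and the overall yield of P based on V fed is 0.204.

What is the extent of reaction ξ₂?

ξ₂ = 38.3 mol

Yield of P: 1ξ₁ / 490.7 = 0.204 → ξ₁ = 100.1 mol.
Conversion of V: 2ξ₁ + 1ξ₂ = 0.486 × 490.7 = 238.5 → ξ₂ = 38.27 mol.
Outlet amounts (n = n₀ + Σ ν·ξ):
  V: 490.7 − 2(100.1) − 1(38.27) = 252.2
  P: 0 + 1(100.1) = 100.1
  Q: 0 + 2(38.27) = 76.55
  U: 0 + 2(38.27) = 76.55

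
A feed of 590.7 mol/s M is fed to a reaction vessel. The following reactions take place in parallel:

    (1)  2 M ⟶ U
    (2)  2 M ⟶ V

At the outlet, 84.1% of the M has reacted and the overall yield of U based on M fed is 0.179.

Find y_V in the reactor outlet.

0.417

Yield of U: 1ξ₁ / 590.7 = 0.179 → ξ₁ = 105.7 mol/s.
Conversion of M: 2ξ₁ + 2ξ₂ = 0.841 × 590.7 = 496.8 → ξ₂ = 142.7 mol/s.
Outlet amounts (n = n₀ + Σ ν·ξ):
  M: 590.7 − 2(105.7) − 2(142.7) = 93.92
  U: 0 + 1(105.7) = 105.7
  V: 0 + 1(142.7) = 142.7
Total out = 342.3 mol/s; y_V = 142.7 / 342.3 = 0.4167.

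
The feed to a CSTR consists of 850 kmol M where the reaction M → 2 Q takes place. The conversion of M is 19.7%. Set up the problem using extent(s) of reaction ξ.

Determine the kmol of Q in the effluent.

335 kmol

M reacted = 0.197 × 850 = 167.5 kmol; ν_M = −1, so ξ = 167.5/1 = 167.5 kmol.
Outlet amounts (n = n₀ + ν ξ):
  M: 850 − 1(167.5) = 682.5
  Q: 0 + 2(167.5) = 334.9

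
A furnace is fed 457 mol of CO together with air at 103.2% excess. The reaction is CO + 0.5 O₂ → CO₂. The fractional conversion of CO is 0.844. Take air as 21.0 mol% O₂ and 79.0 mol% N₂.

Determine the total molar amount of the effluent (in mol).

2480 mol

Stoichiometric O₂ = 0.5 × 457 = 228.5 mol; O₂ fed = 228.5 × 2.032 = 464.3 mol.
N₂ fed = 464.3 × 79/21 = 1747 mol.
Fuel reacted = 0.844 × 457 → ξ = 385.7 mol.
Outlet (n = n₀ + ν ξ):
  CO: 457 − 1(385.7) = 71.29
  O₂: 464.3 − 0.5(385.7) = 271.5
  N₂: 1747 (inert)
  CO₂: 0 + 1(385.7) = 385.7
Total out = 71.29 + 271.5 + 1747 + 385.7 = 2475 mol.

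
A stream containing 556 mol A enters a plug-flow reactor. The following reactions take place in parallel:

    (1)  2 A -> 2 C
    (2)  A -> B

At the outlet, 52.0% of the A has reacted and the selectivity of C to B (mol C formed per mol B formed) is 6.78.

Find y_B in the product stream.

0.0668

Conversion of A: A consumed = 0.52 × 556 = 289.1 mol = 2ξ₁ + 1ξ₂.
Selectivity: 2ξ₁ / (1ξ₂) = 6.78 → ξ₁ = 3.39 ξ₂.
Substitute: (2·3.39 + 1) ξ₂ = 289.1 → ξ₂ = 37.16 mol, ξ₁ = 126 mol.
Outlet amounts (n = n₀ + Σ ν·ξ):
  A: 556 − 2(126) − 1(37.16) = 266.9
  C: 0 + 2(126) = 252
  B: 0 + 1(37.16) = 37.16
Total out = 556 mol; y_B = 37.16 / 556 = 0.06684.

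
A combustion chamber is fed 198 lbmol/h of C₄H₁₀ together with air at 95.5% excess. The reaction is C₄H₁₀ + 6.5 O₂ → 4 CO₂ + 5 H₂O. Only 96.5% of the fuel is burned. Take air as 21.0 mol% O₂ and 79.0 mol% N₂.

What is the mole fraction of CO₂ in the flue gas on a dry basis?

0.0664

Stoichiometric O₂ = 6.5 × 198 = 1287 lbmol/h; O₂ fed = 1287 × 1.955 = 2516 lbmol/h.
N₂ fed = 2516 × 79/21 = 9465 lbmol/h.
Fuel reacted = 0.965 × 198 → ξ = 191.1 lbmol/h.
Outlet (n = n₀ + ν ξ):
  C₄H₁₀: 198 − 1(191.1) = 6.93
  O₂: 2516 − 6.5(191.1) = 1274
  N₂: 9465 (inert)
  CO₂: 0 + 4(191.1) = 764.3
  H₂O: 0 + 5(191.1) = 955.3
Dry total = 11510 lbmol/h; y_CO₂ (dry) = 764.3 / 11510 = 0.0664.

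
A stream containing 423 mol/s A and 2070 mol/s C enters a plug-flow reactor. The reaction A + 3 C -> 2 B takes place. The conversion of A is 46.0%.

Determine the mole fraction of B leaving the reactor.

0.185

A reacted = 0.46 × 423 = 194.6 mol/s; ν_A = −1, so ξ = 194.6/1 = 194.6 mol/s.
Outlet amounts (n = n₀ + ν ξ):
  A: 423 − 1(194.6) = 228.4
  C: 2070 − 3(194.6) = 1486
  B: 0 + 2(194.6) = 389.2
Total out = 2104 mol/s; y_B = 389.2 / 2104 = 0.185.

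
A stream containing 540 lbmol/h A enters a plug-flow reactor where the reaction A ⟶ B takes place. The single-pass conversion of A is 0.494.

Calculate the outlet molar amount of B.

267 lbmol/h

A reacted = 0.494 × 540 = 266.8 lbmol/h; ν_A = −1, so ξ = 266.8/1 = 266.8 lbmol/h.
Outlet amounts (n = n₀ + ν ξ):
  A: 540 − 1(266.8) = 273.2
  B: 0 + 1(266.8) = 266.8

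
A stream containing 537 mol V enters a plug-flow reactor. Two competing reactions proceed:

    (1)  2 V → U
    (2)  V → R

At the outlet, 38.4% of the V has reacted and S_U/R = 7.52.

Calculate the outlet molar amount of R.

12.9 mol

Conversion of V: V consumed = 0.384 × 537 = 206.2 mol = 2ξ₁ + 1ξ₂.
Selectivity: 1ξ₁ / (1ξ₂) = 7.52 → ξ₁ = 7.52 ξ₂.
Substitute: (2·7.52 + 1) ξ₂ = 206.2 → ξ₂ = 12.86 mol, ξ₁ = 96.68 mol.
Outlet amounts (n = n₀ + Σ ν·ξ):
  V: 537 − 2(96.68) − 1(12.86) = 330.8
  U: 0 + 1(96.68) = 96.68
  R: 0 + 1(12.86) = 12.86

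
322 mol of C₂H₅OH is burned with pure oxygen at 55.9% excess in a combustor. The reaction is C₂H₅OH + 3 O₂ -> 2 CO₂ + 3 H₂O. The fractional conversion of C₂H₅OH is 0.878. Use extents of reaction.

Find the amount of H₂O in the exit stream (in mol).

Stoichiometric O₂ = 3 × 322 = 966 mol; O₂ fed = 966 × 1.559 = 1506 mol.
Fuel reacted = 0.878 × 322 → ξ = 282.7 mol.
Outlet (n = n₀ + ν ξ):
  C₂H₅OH: 322 − 1(282.7) = 39.28
  O₂: 1506 − 3(282.7) = 657.8
  CO₂: 0 + 2(282.7) = 565.4
  H₂O: 0 + 3(282.7) = 848.1

848 mol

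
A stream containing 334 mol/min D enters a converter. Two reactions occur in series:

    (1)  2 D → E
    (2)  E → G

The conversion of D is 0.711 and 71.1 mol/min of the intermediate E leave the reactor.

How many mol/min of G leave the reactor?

Conversion of D: D consumed = 2ξ₁ = 0.711 × 334 → ξ₁ = 118.7 mol/min.
E balance: n_E = 0 + 1ξ₁ − 1ξ₂ = 71.1 → ξ₂ = (1·118.7 − 71.1)/1 = 47.64 mol/min.
Outlet amounts (n = n₀ + Σ ν·ξ):
  D: 334 − 2(118.7) = 96.53
  E: 0 + 1(118.7) − 1(47.64) = 71.1
  G: 0 + 1(47.64) = 47.64

47.6 mol/min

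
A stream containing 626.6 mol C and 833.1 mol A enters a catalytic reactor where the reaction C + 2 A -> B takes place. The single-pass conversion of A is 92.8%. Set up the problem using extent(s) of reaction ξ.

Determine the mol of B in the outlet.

A reacted = 0.928 × 833.1 = 773.1 mol; ν_A = −2, so ξ = 773.1/2 = 386.6 mol.
Outlet amounts (n = n₀ + ν ξ):
  C: 626.6 − 1(386.6) = 240
  A: 833.1 − 2(386.6) = 59.98
  B: 0 + 1(386.6) = 386.6

387 mol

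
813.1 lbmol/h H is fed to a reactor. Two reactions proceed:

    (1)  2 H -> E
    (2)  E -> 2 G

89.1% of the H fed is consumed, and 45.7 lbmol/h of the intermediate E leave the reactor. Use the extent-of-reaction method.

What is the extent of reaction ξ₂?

ξ₂ = 317 lbmol/h

Conversion of H: H consumed = 2ξ₁ = 0.891 × 813.1 → ξ₁ = 362.2 lbmol/h.
E balance: n_E = 0 + 1ξ₁ − 1ξ₂ = 45.7 → ξ₂ = (1·362.2 − 45.7)/1 = 316.5 lbmol/h.
Outlet amounts (n = n₀ + Σ ν·ξ):
  H: 813.1 − 2(362.2) = 88.63
  E: 0 + 1(362.2) − 1(316.5) = 45.7
  G: 0 + 2(316.5) = 633.1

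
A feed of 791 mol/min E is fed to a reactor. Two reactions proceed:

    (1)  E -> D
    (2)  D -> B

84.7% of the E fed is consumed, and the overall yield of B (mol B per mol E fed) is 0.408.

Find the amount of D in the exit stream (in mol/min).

347 mol/min

Conversion of E: E consumed = 1ξ₁ = 0.847 × 791 → ξ₁ = 670 mol/min.
Yield of B: 1ξ₂ / 791 = 0.408 → ξ₂ = 322.7 mol/min.
Outlet amounts (n = n₀ + Σ ν·ξ):
  E: 791 − 1(670) = 121
  D: 0 + 1(670) − 1(322.7) = 347.2
  B: 0 + 1(322.7) = 322.7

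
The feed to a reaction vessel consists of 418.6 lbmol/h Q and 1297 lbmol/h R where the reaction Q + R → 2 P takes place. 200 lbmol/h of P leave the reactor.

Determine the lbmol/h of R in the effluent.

For P: n = n₀ + 2ξ → 200 = 0 + 2ξ, giving ξ = 100 lbmol/h.
Outlet amounts (n = n₀ + ν ξ):
  Q: 418.6 − 1(100) = 318.6
  R: 1297 − 1(100) = 1197
  P: 0 + 2(100) = 200

1200 lbmol/h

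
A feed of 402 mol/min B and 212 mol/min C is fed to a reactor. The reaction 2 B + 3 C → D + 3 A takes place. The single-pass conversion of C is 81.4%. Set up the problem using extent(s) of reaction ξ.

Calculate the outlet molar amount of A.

C reacted = 0.814 × 212 = 172.6 mol/min; ν_C = −3, so ξ = 172.6/3 = 57.52 mol/min.
Outlet amounts (n = n₀ + ν ξ):
  B: 402 − 2(57.52) = 287
  C: 212 − 3(57.52) = 39.43
  D: 0 + 1(57.52) = 57.52
  A: 0 + 3(57.52) = 172.6

173 mol/min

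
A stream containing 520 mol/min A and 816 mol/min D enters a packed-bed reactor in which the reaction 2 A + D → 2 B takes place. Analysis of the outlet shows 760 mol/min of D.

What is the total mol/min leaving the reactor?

1280 mol/min

For D: n = n₀ − 1ξ → 760 = 816 − 1ξ, giving ξ = 56 mol/min.
Outlet amounts (n = n₀ + ν ξ):
  A: 520 − 2(56) = 408
  D: 816 − 1(56) = 760
  B: 0 + 2(56) = 112
Total out = 408 + 760 + 112 = 1280 mol/min.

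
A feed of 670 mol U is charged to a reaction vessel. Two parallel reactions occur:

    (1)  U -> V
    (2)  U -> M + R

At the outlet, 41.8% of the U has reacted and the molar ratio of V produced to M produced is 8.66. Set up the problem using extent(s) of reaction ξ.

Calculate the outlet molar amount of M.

Conversion of U: U consumed = 0.418 × 670 = 280.1 mol = 1ξ₁ + 1ξ₂.
Selectivity: 1ξ₁ / (1ξ₂) = 8.66 → ξ₁ = 8.66 ξ₂.
Substitute: (1·8.66 + 1) ξ₂ = 280.1 → ξ₂ = 28.99 mol, ξ₁ = 251.1 mol.
Outlet amounts (n = n₀ + Σ ν·ξ):
  U: 670 − 1(251.1) − 1(28.99) = 389.9
  V: 0 + 1(251.1) = 251.1
  M: 0 + 1(28.99) = 28.99
  R: 0 + 1(28.99) = 28.99

29 mol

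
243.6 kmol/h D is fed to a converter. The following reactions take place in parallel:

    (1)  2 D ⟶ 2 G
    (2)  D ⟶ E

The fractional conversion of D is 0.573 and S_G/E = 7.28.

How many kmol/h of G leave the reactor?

Conversion of D: D consumed = 0.573 × 243.6 = 139.6 kmol/h = 2ξ₁ + 1ξ₂.
Selectivity: 2ξ₁ / (1ξ₂) = 7.28 → ξ₁ = 3.64 ξ₂.
Substitute: (2·3.64 + 1) ξ₂ = 139.6 → ξ₂ = 16.86 kmol/h, ξ₁ = 61.36 kmol/h.
Outlet amounts (n = n₀ + Σ ν·ξ):
  D: 243.6 − 2(61.36) − 1(16.86) = 104
  G: 0 + 2(61.36) = 122.7
  E: 0 + 1(16.86) = 16.86

123 kmol/h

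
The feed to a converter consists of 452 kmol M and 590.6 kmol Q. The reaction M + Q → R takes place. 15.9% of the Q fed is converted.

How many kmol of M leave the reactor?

Q reacted = 0.159 × 590.6 = 93.91 kmol; ν_Q = −1, so ξ = 93.91/1 = 93.91 kmol.
Outlet amounts (n = n₀ + ν ξ):
  M: 452 − 1(93.91) = 358.1
  Q: 590.6 − 1(93.91) = 496.7
  R: 0 + 1(93.91) = 93.91

358 kmol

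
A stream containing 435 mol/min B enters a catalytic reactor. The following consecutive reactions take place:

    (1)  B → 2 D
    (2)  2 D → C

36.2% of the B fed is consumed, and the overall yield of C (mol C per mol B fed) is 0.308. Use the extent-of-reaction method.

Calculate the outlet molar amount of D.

Conversion of B: B consumed = 1ξ₁ = 0.362 × 435 → ξ₁ = 157.5 mol/min.
Yield of C: 1ξ₂ / 435 = 0.308 → ξ₂ = 134 mol/min.
Outlet amounts (n = n₀ + Σ ν·ξ):
  B: 435 − 1(157.5) = 277.5
  D: 0 + 2(157.5) − 2(134) = 46.98
  C: 0 + 1(134) = 134

47 mol/min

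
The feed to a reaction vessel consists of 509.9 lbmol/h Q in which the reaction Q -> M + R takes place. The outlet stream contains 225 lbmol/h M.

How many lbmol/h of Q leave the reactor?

For M: n = n₀ + 1ξ → 225 = 0 + 1ξ, giving ξ = 225 lbmol/h.
Outlet amounts (n = n₀ + ν ξ):
  Q: 509.9 − 1(225) = 284.9
  M: 0 + 1(225) = 225
  R: 0 + 1(225) = 225

285 lbmol/h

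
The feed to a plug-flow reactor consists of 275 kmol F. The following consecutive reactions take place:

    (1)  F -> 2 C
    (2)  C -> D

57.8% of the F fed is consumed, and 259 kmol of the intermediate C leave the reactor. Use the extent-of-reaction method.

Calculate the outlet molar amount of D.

58.9 kmol

Conversion of F: F consumed = 1ξ₁ = 0.578 × 275 → ξ₁ = 158.9 kmol.
C balance: n_C = 0 + 2ξ₁ − 1ξ₂ = 259 → ξ₂ = (2·158.9 − 259)/1 = 58.9 kmol.
Outlet amounts (n = n₀ + Σ ν·ξ):
  F: 275 − 1(158.9) = 116.1
  C: 0 + 2(158.9) − 1(58.9) = 259
  D: 0 + 1(58.9) = 58.9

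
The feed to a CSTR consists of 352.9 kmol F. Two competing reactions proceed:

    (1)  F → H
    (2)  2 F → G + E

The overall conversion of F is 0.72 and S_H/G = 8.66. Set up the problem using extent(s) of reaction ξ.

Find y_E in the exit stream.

Conversion of F: F consumed = 0.72 × 352.9 = 254.1 kmol = 1ξ₁ + 2ξ₂.
Selectivity: 1ξ₁ / (1ξ₂) = 8.66 → ξ₁ = 8.66 ξ₂.
Substitute: (1·8.66 + 2) ξ₂ = 254.1 → ξ₂ = 23.84 kmol, ξ₁ = 206.4 kmol.
Outlet amounts (n = n₀ + Σ ν·ξ):
  F: 352.9 − 1(206.4) − 2(23.84) = 98.81
  H: 0 + 1(206.4) = 206.4
  G: 0 + 1(23.84) = 23.84
  E: 0 + 1(23.84) = 23.84
Total out = 352.9 kmol; y_E = 23.84 / 352.9 = 0.06754.

0.0675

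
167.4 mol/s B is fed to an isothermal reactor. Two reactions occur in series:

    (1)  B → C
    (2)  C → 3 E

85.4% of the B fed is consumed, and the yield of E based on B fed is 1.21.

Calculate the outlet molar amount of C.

Conversion of B: B consumed = 1ξ₁ = 0.854 × 167.4 → ξ₁ = 143 mol/s.
Yield of E: 3ξ₂ / 167.4 = 1.21 → ξ₂ = 67.52 mol/s.
Outlet amounts (n = n₀ + Σ ν·ξ):
  B: 167.4 − 1(143) = 24.44
  C: 0 + 1(143) − 1(67.52) = 75.44
  E: 0 + 3(67.52) = 202.6

75.4 mol/s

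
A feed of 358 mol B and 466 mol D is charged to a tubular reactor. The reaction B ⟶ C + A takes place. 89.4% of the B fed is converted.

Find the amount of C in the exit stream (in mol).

B reacted = 0.894 × 358 = 320.1 mol; ν_B = −1, so ξ = 320.1/1 = 320.1 mol.
Outlet amounts (n = n₀ + ν ξ):
  B: 358 − 1(320.1) = 37.95
  C: 0 + 1(320.1) = 320.1
  A: 0 + 1(320.1) = 320.1
  D: 466 (inert)

320 mol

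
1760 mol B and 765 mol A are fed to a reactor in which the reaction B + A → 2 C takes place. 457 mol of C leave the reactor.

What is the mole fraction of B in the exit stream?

For C: n = n₀ + 2ξ → 457 = 0 + 2ξ, giving ξ = 228.5 mol.
Outlet amounts (n = n₀ + ν ξ):
  B: 1760 − 1(228.5) = 1532
  A: 765 − 1(228.5) = 536.5
  C: 0 + 2(228.5) = 457
Total out = 2525 mol; y_B = 1532 / 2525 = 0.6065.

0.607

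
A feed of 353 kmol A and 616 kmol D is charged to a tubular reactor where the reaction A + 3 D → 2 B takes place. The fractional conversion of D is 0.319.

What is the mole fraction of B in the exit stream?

D reacted = 0.319 × 616 = 196.5 kmol; ν_D = −3, so ξ = 196.5/3 = 65.5 kmol.
Outlet amounts (n = n₀ + ν ξ):
  A: 353 − 1(65.5) = 287.5
  D: 616 − 3(65.5) = 419.5
  B: 0 + 2(65.5) = 131
Total out = 838 kmol; y_B = 131 / 838 = 0.1563.

0.156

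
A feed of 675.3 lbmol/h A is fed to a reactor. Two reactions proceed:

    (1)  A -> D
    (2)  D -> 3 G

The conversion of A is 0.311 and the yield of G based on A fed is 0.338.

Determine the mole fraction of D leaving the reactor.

Conversion of A: A consumed = 1ξ₁ = 0.311 × 675.3 → ξ₁ = 210 lbmol/h.
Yield of G: 3ξ₂ / 675.3 = 0.338 → ξ₂ = 76.08 lbmol/h.
Outlet amounts (n = n₀ + Σ ν·ξ):
  A: 675.3 − 1(210) = 465.3
  D: 0 + 1(210) − 1(76.08) = 133.9
  G: 0 + 3(76.08) = 228.3
Total out = 827.5 lbmol/h; y_D = 133.9 / 827.5 = 0.1619.

0.162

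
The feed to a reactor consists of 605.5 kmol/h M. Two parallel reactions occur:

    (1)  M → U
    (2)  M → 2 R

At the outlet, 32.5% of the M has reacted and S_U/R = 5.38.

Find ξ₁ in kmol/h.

Conversion of M: M consumed = 0.325 × 605.5 = 196.8 kmol/h = 1ξ₁ + 1ξ₂.
Selectivity: 1ξ₁ / (2ξ₂) = 5.38 → ξ₁ = 10.76 ξ₂.
Substitute: (1·10.76 + 1) ξ₂ = 196.8 → ξ₂ = 16.73 kmol/h, ξ₁ = 180.1 kmol/h.
Outlet amounts (n = n₀ + Σ ν·ξ):
  M: 605.5 − 1(180.1) − 1(16.73) = 408.7
  U: 0 + 1(180.1) = 180.1
  R: 0 + 2(16.73) = 33.47

ξ₁ = 180 kmol/h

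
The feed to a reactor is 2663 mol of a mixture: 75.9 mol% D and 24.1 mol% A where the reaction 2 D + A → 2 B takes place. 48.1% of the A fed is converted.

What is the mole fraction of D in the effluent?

A reacted = 0.481 × 641.8 = 308.7 mol; ν_A = −1, so ξ = 308.7/1 = 308.7 mol.
Outlet amounts (n = n₀ + ν ξ):
  D: 2021 − 2(308.7) = 1404
  A: 641.8 − 1(308.7) = 333.1
  B: 0 + 2(308.7) = 617.4
Total out = 2354 mol; y_D = 1404 / 2354 = 0.5963.

0.596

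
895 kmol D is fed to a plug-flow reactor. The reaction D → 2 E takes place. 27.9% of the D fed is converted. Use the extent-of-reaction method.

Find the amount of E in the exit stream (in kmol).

D reacted = 0.279 × 895 = 249.7 kmol; ν_D = −1, so ξ = 249.7/1 = 249.7 kmol.
Outlet amounts (n = n₀ + ν ξ):
  D: 895 − 1(249.7) = 645.3
  E: 0 + 2(249.7) = 499.4

499 kmol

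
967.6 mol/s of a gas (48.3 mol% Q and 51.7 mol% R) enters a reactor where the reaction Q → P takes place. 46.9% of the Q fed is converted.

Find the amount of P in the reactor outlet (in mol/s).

219 mol/s

Q reacted = 0.469 × 467.4 = 219.2 mol/s; ν_Q = −1, so ξ = 219.2/1 = 219.2 mol/s.
Outlet amounts (n = n₀ + ν ξ):
  Q: 467.4 − 1(219.2) = 248.2
  P: 0 + 1(219.2) = 219.2
  R: 500.2 (inert)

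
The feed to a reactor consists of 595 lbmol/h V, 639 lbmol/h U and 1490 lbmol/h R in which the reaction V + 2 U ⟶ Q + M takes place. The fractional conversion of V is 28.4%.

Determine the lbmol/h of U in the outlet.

V reacted = 0.284 × 595 = 169 lbmol/h; ν_V = −1, so ξ = 169/1 = 169 lbmol/h.
Outlet amounts (n = n₀ + ν ξ):
  V: 595 − 1(169) = 426
  U: 639 − 2(169) = 301
  Q: 0 + 1(169) = 169
  M: 0 + 1(169) = 169
  R: 1490 (inert)

301 lbmol/h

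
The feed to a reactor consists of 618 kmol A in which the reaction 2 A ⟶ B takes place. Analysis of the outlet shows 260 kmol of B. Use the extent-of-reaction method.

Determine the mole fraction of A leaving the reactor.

0.274

For B: n = n₀ + 1ξ → 260 = 0 + 1ξ, giving ξ = 260 kmol.
Outlet amounts (n = n₀ + ν ξ):
  A: 618 − 2(260) = 98
  B: 0 + 1(260) = 260
Total out = 358 kmol; y_A = 98 / 358 = 0.2737.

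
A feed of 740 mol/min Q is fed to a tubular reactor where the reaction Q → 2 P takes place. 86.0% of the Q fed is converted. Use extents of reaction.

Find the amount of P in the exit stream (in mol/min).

Q reacted = 0.86 × 740 = 636.4 mol/min; ν_Q = −1, so ξ = 636.4/1 = 636.4 mol/min.
Outlet amounts (n = n₀ + ν ξ):
  Q: 740 − 1(636.4) = 103.6
  P: 0 + 2(636.4) = 1273

1270 mol/min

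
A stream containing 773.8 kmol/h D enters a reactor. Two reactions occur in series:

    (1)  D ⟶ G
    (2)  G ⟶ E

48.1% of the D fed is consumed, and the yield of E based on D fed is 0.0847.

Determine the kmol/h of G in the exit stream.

Conversion of D: D consumed = 1ξ₁ = 0.481 × 773.8 → ξ₁ = 372.2 kmol/h.
Yield of E: 1ξ₂ / 773.8 = 0.0847 → ξ₂ = 65.54 kmol/h.
Outlet amounts (n = n₀ + Σ ν·ξ):
  D: 773.8 − 1(372.2) = 401.6
  G: 0 + 1(372.2) − 1(65.54) = 306.7
  E: 0 + 1(65.54) = 65.54

307 kmol/h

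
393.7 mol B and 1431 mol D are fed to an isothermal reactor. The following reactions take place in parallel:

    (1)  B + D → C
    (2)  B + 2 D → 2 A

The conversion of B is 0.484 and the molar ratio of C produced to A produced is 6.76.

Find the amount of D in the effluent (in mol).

Conversion of B: B consumed = 0.484 × 393.7 = 190.6 mol = 1ξ₁ + 1ξ₂.
Selectivity: 1ξ₁ / (2ξ₂) = 6.76 → ξ₁ = 13.52 ξ₂.
Substitute: (1·13.52 + 1) ξ₂ = 190.6 → ξ₂ = 13.12 mol, ξ₁ = 177.4 mol.
Outlet amounts (n = n₀ + Σ ν·ξ):
  B: 393.7 − 1(177.4) − 1(13.12) = 203.1
  D: 1431 − 1(177.4) − 2(13.12) = 1227
  C: 0 + 1(177.4) = 177.4
  A: 0 + 2(13.12) = 26.25

1230 mol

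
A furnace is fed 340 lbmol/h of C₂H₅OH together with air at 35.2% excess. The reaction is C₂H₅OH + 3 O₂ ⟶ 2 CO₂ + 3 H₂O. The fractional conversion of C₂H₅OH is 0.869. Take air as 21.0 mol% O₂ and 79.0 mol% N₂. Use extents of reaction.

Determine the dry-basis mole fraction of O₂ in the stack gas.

0.078

Stoichiometric O₂ = 3 × 340 = 1020 lbmol/h; O₂ fed = 1020 × 1.352 = 1379 lbmol/h.
N₂ fed = 1379 × 79/21 = 5188 lbmol/h.
Fuel reacted = 0.869 × 340 → ξ = 295.5 lbmol/h.
Outlet (n = n₀ + ν ξ):
  C₂H₅OH: 340 − 1(295.5) = 44.54
  O₂: 1379 − 3(295.5) = 492.7
  N₂: 5188 (inert)
  CO₂: 0 + 2(295.5) = 590.9
  H₂O: 0 + 3(295.5) = 886.4
Dry total = 6316 lbmol/h; y_O₂ (dry) = 492.7 / 6316 = 0.078.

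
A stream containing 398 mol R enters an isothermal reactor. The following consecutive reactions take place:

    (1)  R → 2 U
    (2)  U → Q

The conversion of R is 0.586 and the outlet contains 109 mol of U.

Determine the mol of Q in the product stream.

Conversion of R: R consumed = 1ξ₁ = 0.586 × 398 → ξ₁ = 233.2 mol.
U balance: n_U = 0 + 2ξ₁ − 1ξ₂ = 109 → ξ₂ = (2·233.2 − 109)/1 = 357.5 mol.
Outlet amounts (n = n₀ + Σ ν·ξ):
  R: 398 − 1(233.2) = 164.8
  U: 0 + 2(233.2) − 1(357.5) = 109
  Q: 0 + 1(357.5) = 357.5

357 mol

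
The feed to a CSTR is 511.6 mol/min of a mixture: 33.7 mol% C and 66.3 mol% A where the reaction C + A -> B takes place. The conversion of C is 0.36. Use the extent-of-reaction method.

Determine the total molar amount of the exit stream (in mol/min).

450 mol/min

C reacted = 0.36 × 172.4 = 62.07 mol/min; ν_C = −1, so ξ = 62.07/1 = 62.07 mol/min.
Outlet amounts (n = n₀ + ν ξ):
  C: 172.4 − 1(62.07) = 110.3
  A: 339.2 − 1(62.07) = 277.1
  B: 0 + 1(62.07) = 62.07
Total out = 110.3 + 277.1 + 62.07 = 449.5 mol/min.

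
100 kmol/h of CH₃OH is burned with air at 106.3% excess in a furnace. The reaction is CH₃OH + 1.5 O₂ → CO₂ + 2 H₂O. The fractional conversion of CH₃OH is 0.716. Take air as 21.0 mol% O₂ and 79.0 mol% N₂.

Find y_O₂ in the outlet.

Stoichiometric O₂ = 1.5 × 100 = 150 kmol/h; O₂ fed = 150 × 2.063 = 309.4 kmol/h.
N₂ fed = 309.4 × 79/21 = 1164 kmol/h.
Fuel reacted = 0.716 × 100 → ξ = 71.6 kmol/h.
Outlet (n = n₀ + ν ξ):
  CH₃OH: 100 − 1(71.6) = 28.4
  O₂: 309.4 − 1.5(71.6) = 202
  N₂: 1164 (inert)
  CO₂: 0 + 1(71.6) = 71.6
  H₂O: 0 + 2(71.6) = 143.2
Total out = 1609 kmol/h; y_O₂ = 202 / 1609 = 0.1255.

0.126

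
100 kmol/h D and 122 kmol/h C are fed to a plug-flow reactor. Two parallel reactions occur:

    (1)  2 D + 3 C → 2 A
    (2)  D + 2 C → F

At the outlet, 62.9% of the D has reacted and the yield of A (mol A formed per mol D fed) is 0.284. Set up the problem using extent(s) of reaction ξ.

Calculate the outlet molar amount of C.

10.4 kmol/h

Yield of A: 2ξ₁ / 100 = 0.284 → ξ₁ = 14.2 kmol/h.
Conversion of D: 2ξ₁ + 1ξ₂ = 0.629 × 100 = 62.9 → ξ₂ = 34.5 kmol/h.
Outlet amounts (n = n₀ + Σ ν·ξ):
  D: 100 − 2(14.2) − 1(34.5) = 37.1
  C: 122 − 3(14.2) − 2(34.5) = 10.4
  A: 0 + 2(14.2) = 28.4
  F: 0 + 1(34.5) = 34.5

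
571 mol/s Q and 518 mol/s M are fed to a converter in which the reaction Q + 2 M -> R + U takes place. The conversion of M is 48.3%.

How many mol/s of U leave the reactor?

M reacted = 0.483 × 518 = 250.2 mol/s; ν_M = −2, so ξ = 250.2/2 = 125.1 mol/s.
Outlet amounts (n = n₀ + ν ξ):
  Q: 571 − 1(125.1) = 445.9
  M: 518 − 2(125.1) = 267.8
  R: 0 + 1(125.1) = 125.1
  U: 0 + 1(125.1) = 125.1

125 mol/s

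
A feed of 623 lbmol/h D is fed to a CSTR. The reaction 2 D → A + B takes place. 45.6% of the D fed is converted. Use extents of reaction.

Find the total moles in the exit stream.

623 lbmol/h

D reacted = 0.456 × 623 = 284.1 lbmol/h; ν_D = −2, so ξ = 284.1/2 = 142 lbmol/h.
Outlet amounts (n = n₀ + ν ξ):
  D: 623 − 2(142) = 338.9
  A: 0 + 1(142) = 142
  B: 0 + 1(142) = 142
Total out = 338.9 + 142 + 142 = 623 lbmol/h.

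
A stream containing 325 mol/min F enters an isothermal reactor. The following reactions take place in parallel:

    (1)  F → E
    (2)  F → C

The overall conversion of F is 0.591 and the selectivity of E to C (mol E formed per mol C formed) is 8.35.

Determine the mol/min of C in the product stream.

Conversion of F: F consumed = 0.591 × 325 = 192.1 mol/min = 1ξ₁ + 1ξ₂.
Selectivity: 1ξ₁ / (1ξ₂) = 8.35 → ξ₁ = 8.35 ξ₂.
Substitute: (1·8.35 + 1) ξ₂ = 192.1 → ξ₂ = 20.54 mol/min, ξ₁ = 171.5 mol/min.
Outlet amounts (n = n₀ + Σ ν·ξ):
  F: 325 − 1(171.5) − 1(20.54) = 132.9
  E: 0 + 1(171.5) = 171.5
  C: 0 + 1(20.54) = 20.54

20.5 mol/min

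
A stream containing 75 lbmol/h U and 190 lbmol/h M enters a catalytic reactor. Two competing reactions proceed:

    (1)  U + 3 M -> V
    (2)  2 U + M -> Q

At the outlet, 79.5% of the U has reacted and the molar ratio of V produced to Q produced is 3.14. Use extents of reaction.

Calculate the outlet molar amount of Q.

Conversion of U: U consumed = 0.795 × 75 = 59.62 lbmol/h = 1ξ₁ + 2ξ₂.
Selectivity: 1ξ₁ / (1ξ₂) = 3.14 → ξ₁ = 3.14 ξ₂.
Substitute: (1·3.14 + 2) ξ₂ = 59.62 → ξ₂ = 11.6 lbmol/h, ξ₁ = 36.42 lbmol/h.
Outlet amounts (n = n₀ + Σ ν·ξ):
  U: 75 − 1(36.42) − 2(11.6) = 15.38
  M: 190 − 3(36.42) − 1(11.6) = 69.13
  V: 0 + 1(36.42) = 36.42
  Q: 0 + 1(11.6) = 11.6

11.6 lbmol/h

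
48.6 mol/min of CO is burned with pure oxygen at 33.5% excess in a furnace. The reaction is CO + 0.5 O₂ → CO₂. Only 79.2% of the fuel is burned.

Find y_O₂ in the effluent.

Stoichiometric O₂ = 0.5 × 48.6 = 24.3 mol/min; O₂ fed = 24.3 × 1.335 = 32.44 mol/min.
Fuel reacted = 0.792 × 48.6 → ξ = 38.49 mol/min.
Outlet (n = n₀ + ν ξ):
  CO: 48.6 − 1(38.49) = 10.11
  O₂: 32.44 − 0.5(38.49) = 13.19
  CO₂: 0 + 1(38.49) = 38.49
Total out = 61.79 mol/min; y_O₂ = 13.19 / 61.79 = 0.2135.

0.214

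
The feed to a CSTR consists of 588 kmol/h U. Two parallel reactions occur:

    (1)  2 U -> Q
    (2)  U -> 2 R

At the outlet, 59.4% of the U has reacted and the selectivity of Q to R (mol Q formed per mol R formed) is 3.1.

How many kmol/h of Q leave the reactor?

Conversion of U: U consumed = 0.594 × 588 = 349.3 kmol/h = 2ξ₁ + 1ξ₂.
Selectivity: 1ξ₁ / (2ξ₂) = 3.1 → ξ₁ = 6.2 ξ₂.
Substitute: (2·6.2 + 1) ξ₂ = 349.3 → ξ₂ = 26.07 kmol/h, ξ₁ = 161.6 kmol/h.
Outlet amounts (n = n₀ + Σ ν·ξ):
  U: 588 − 2(161.6) − 1(26.07) = 238.7
  Q: 0 + 1(161.6) = 161.6
  R: 0 + 2(26.07) = 52.13

162 kmol/h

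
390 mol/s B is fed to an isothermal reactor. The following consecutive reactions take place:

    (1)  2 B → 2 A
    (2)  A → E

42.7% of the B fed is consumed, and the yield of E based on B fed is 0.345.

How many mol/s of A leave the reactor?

32 mol/s

Conversion of B: B consumed = 2ξ₁ = 0.427 × 390 → ξ₁ = 83.27 mol/s.
Yield of E: 1ξ₂ / 390 = 0.345 → ξ₂ = 134.5 mol/s.
Outlet amounts (n = n₀ + Σ ν·ξ):
  B: 390 − 2(83.27) = 223.5
  A: 0 + 2(83.27) − 1(134.5) = 31.98
  E: 0 + 1(134.5) = 134.5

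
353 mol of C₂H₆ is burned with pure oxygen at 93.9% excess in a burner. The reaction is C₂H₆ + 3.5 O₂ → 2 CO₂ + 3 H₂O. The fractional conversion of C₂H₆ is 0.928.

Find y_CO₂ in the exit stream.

Stoichiometric O₂ = 3.5 × 353 = 1236 mol; O₂ fed = 1236 × 1.939 = 2396 mol.
Fuel reacted = 0.928 × 353 → ξ = 327.6 mol.
Outlet (n = n₀ + ν ξ):
  C₂H₆: 353 − 1(327.6) = 25.42
  O₂: 2396 − 3.5(327.6) = 1249
  CO₂: 0 + 2(327.6) = 655.2
  H₂O: 0 + 3(327.6) = 982.8
Total out = 2912 mol; y_CO₂ = 655.2 / 2912 = 0.225.

0.225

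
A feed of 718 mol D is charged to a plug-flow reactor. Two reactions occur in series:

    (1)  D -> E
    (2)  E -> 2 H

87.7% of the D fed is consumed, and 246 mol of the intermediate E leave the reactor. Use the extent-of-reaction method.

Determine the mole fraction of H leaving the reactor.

Conversion of D: D consumed = 1ξ₁ = 0.877 × 718 → ξ₁ = 629.7 mol.
E balance: n_E = 0 + 1ξ₁ − 1ξ₂ = 246 → ξ₂ = (1·629.7 − 246)/1 = 383.7 mol.
Outlet amounts (n = n₀ + Σ ν·ξ):
  D: 718 − 1(629.7) = 88.31
  E: 0 + 1(629.7) − 1(383.7) = 246
  H: 0 + 2(383.7) = 767.4
Total out = 1102 mol; y_H = 767.4 / 1102 = 0.6965.

0.697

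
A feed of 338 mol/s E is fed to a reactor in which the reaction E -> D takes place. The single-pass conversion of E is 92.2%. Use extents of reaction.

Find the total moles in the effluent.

E reacted = 0.922 × 338 = 311.6 mol/s; ν_E = −1, so ξ = 311.6/1 = 311.6 mol/s.
Outlet amounts (n = n₀ + ν ξ):
  E: 338 − 1(311.6) = 26.36
  D: 0 + 1(311.6) = 311.6
Total out = 26.36 + 311.6 = 338 mol/s.

338 mol/s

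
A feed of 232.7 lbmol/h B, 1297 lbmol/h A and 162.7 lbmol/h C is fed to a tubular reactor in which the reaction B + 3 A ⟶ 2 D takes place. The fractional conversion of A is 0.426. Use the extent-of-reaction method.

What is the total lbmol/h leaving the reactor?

1320 lbmol/h

A reacted = 0.426 × 1297 = 552.5 lbmol/h; ν_A = −3, so ξ = 552.5/3 = 184.2 lbmol/h.
Outlet amounts (n = n₀ + ν ξ):
  B: 232.7 − 1(184.2) = 48.53
  A: 1297 − 3(184.2) = 744.5
  D: 0 + 2(184.2) = 368.3
  C: 162.7 (inert)
Total out = 48.53 + 744.5 + 368.3 + 162.7 = 1324 lbmol/h.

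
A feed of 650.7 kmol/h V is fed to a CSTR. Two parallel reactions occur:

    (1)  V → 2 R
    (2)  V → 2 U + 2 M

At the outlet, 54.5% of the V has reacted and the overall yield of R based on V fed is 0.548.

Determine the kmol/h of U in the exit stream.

Yield of R: 2ξ₁ / 650.7 = 0.548 → ξ₁ = 178.3 kmol/h.
Conversion of V: 1ξ₁ + 1ξ₂ = 0.545 × 650.7 = 354.6 → ξ₂ = 176.3 kmol/h.
Outlet amounts (n = n₀ + Σ ν·ξ):
  V: 650.7 − 1(178.3) − 1(176.3) = 296.1
  R: 0 + 2(178.3) = 356.6
  U: 0 + 2(176.3) = 352.7
  M: 0 + 2(176.3) = 352.7

353 kmol/h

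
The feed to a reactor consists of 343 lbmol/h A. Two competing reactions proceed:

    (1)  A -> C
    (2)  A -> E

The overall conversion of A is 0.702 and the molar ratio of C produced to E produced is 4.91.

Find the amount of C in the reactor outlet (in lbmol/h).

Conversion of A: A consumed = 0.702 × 343 = 240.8 lbmol/h = 1ξ₁ + 1ξ₂.
Selectivity: 1ξ₁ / (1ξ₂) = 4.91 → ξ₁ = 4.91 ξ₂.
Substitute: (1·4.91 + 1) ξ₂ = 240.8 → ξ₂ = 40.74 lbmol/h, ξ₁ = 200 lbmol/h.
Outlet amounts (n = n₀ + Σ ν·ξ):
  A: 343 − 1(200) − 1(40.74) = 102.2
  C: 0 + 1(200) = 200
  E: 0 + 1(40.74) = 40.74

200 lbmol/h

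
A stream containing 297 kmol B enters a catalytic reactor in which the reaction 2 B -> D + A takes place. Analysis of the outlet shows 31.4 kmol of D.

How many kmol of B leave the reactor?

For D: n = n₀ + 1ξ → 31.4 = 0 + 1ξ, giving ξ = 31.4 kmol.
Outlet amounts (n = n₀ + ν ξ):
  B: 297 − 2(31.4) = 234.2
  D: 0 + 1(31.4) = 31.4
  A: 0 + 1(31.4) = 31.4

234 kmol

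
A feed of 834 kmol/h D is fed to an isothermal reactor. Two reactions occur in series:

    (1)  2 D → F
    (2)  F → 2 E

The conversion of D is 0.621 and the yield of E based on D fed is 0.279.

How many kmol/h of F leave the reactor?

Conversion of D: D consumed = 2ξ₁ = 0.621 × 834 → ξ₁ = 259 kmol/h.
Yield of E: 2ξ₂ / 834 = 0.279 → ξ₂ = 116.3 kmol/h.
Outlet amounts (n = n₀ + Σ ν·ξ):
  D: 834 − 2(259) = 316.1
  F: 0 + 1(259) − 1(116.3) = 142.6
  E: 0 + 2(116.3) = 232.7

143 kmol/h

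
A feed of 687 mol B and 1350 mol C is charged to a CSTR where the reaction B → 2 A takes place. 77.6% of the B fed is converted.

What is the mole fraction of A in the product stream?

0.415

B reacted = 0.776 × 687 = 533.1 mol; ν_B = −1, so ξ = 533.1/1 = 533.1 mol.
Outlet amounts (n = n₀ + ν ξ):
  B: 687 − 1(533.1) = 153.9
  A: 0 + 2(533.1) = 1066
  C: 1350 (inert)
Total out = 2570 mol; y_A = 1066 / 2570 = 0.4149.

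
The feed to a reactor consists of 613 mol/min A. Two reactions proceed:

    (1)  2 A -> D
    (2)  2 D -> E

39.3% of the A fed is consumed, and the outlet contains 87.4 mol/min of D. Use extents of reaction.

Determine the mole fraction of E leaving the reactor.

Conversion of A: A consumed = 2ξ₁ = 0.393 × 613 → ξ₁ = 120.5 mol/min.
D balance: n_D = 0 + 1ξ₁ − 2ξ₂ = 87.4 → ξ₂ = (1·120.5 − 87.4)/2 = 16.53 mol/min.
Outlet amounts (n = n₀ + Σ ν·ξ):
  A: 613 − 2(120.5) = 372.1
  D: 0 + 1(120.5) − 2(16.53) = 87.4
  E: 0 + 1(16.53) = 16.53
Total out = 476 mol/min; y_E = 16.53 / 476 = 0.03472.

0.0347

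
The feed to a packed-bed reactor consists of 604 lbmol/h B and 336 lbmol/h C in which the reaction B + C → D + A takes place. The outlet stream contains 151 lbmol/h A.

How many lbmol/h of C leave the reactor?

185 lbmol/h

For A: n = n₀ + 1ξ → 151 = 0 + 1ξ, giving ξ = 151 lbmol/h.
Outlet amounts (n = n₀ + ν ξ):
  B: 604 − 1(151) = 453
  C: 336 − 1(151) = 185
  D: 0 + 1(151) = 151
  A: 0 + 1(151) = 151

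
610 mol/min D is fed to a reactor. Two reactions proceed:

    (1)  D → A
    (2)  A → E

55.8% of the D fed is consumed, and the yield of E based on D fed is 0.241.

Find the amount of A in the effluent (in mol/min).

Conversion of D: D consumed = 1ξ₁ = 0.558 × 610 → ξ₁ = 340.4 mol/min.
Yield of E: 1ξ₂ / 610 = 0.241 → ξ₂ = 147 mol/min.
Outlet amounts (n = n₀ + Σ ν·ξ):
  D: 610 − 1(340.4) = 269.6
  A: 0 + 1(340.4) − 1(147) = 193.4
  E: 0 + 1(147) = 147

193 mol/min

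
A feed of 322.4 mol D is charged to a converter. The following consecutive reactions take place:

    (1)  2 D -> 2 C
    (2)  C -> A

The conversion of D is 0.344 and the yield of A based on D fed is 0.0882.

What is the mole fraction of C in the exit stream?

0.256

Conversion of D: D consumed = 2ξ₁ = 0.344 × 322.4 → ξ₁ = 55.45 mol.
Yield of A: 1ξ₂ / 322.4 = 0.0882 → ξ₂ = 28.44 mol.
Outlet amounts (n = n₀ + Σ ν·ξ):
  D: 322.4 − 2(55.45) = 211.5
  C: 0 + 2(55.45) − 1(28.44) = 82.47
  A: 0 + 1(28.44) = 28.44
Total out = 322.4 mol; y_C = 82.47 / 322.4 = 0.2558.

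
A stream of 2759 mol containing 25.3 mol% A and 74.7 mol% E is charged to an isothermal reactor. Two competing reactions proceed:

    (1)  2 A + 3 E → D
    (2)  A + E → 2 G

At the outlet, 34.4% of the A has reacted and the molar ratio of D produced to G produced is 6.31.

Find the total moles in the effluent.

2300 mol

Conversion of A: A consumed = 0.344 × 698 = 240.1 mol = 2ξ₁ + 1ξ₂.
Selectivity: 1ξ₁ / (2ξ₂) = 6.31 → ξ₁ = 12.62 ξ₂.
Substitute: (2·12.62 + 1) ξ₂ = 240.1 → ξ₂ = 9.151 mol, ξ₁ = 115.5 mol.
Outlet amounts (n = n₀ + Σ ν·ξ):
  A: 698 − 2(115.5) − 1(9.151) = 457.9
  E: 2061 − 3(115.5) − 1(9.151) = 1705
  D: 0 + 1(115.5) = 115.5
  G: 0 + 2(9.151) = 18.3
Total out = 457.9 + 1705 + 115.5 + 18.3 = 2297 mol.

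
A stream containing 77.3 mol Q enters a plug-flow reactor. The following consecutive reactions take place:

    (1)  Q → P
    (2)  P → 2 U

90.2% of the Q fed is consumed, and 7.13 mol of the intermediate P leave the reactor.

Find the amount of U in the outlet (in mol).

125 mol

Conversion of Q: Q consumed = 1ξ₁ = 0.902 × 77.3 → ξ₁ = 69.72 mol.
P balance: n_P = 0 + 1ξ₁ − 1ξ₂ = 7.13 → ξ₂ = (1·69.72 − 7.13)/1 = 62.59 mol.
Outlet amounts (n = n₀ + Σ ν·ξ):
  Q: 77.3 − 1(69.72) = 7.575
  P: 0 + 1(69.72) − 1(62.59) = 7.13
  U: 0 + 2(62.59) = 125.2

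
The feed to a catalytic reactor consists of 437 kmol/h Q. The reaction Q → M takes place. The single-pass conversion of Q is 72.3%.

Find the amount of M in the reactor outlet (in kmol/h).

Q reacted = 0.723 × 437 = 316 kmol/h; ν_Q = −1, so ξ = 316/1 = 316 kmol/h.
Outlet amounts (n = n₀ + ν ξ):
  Q: 437 − 1(316) = 121
  M: 0 + 1(316) = 316

316 kmol/h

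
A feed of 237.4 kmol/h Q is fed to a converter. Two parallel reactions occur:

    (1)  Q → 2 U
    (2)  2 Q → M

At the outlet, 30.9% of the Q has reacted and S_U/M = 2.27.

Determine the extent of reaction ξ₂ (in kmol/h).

Conversion of Q: Q consumed = 0.309 × 237.4 = 73.36 kmol/h = 1ξ₁ + 2ξ₂.
Selectivity: 2ξ₁ / (1ξ₂) = 2.27 → ξ₁ = 1.135 ξ₂.
Substitute: (1·1.135 + 2) ξ₂ = 73.36 → ξ₂ = 23.4 kmol/h, ξ₁ = 26.56 kmol/h.
Outlet amounts (n = n₀ + Σ ν·ξ):
  Q: 237.4 − 1(26.56) − 2(23.4) = 164
  U: 0 + 2(26.56) = 53.12
  M: 0 + 1(23.4) = 23.4

ξ₂ = 23.4 kmol/h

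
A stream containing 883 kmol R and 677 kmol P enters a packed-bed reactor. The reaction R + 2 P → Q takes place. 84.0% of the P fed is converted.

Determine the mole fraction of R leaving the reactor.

0.604

P reacted = 0.84 × 677 = 568.7 kmol; ν_P = −2, so ξ = 568.7/2 = 284.3 kmol.
Outlet amounts (n = n₀ + ν ξ):
  R: 883 − 1(284.3) = 598.7
  P: 677 − 2(284.3) = 108.3
  Q: 0 + 1(284.3) = 284.3
Total out = 991.3 kmol; y_R = 598.7 / 991.3 = 0.6039.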